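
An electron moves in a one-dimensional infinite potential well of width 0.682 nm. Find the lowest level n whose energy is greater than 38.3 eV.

E_1 = h²/(8m_eL²) = 1.295×10^-19 J = 0.8084 eV.
Need n² > 38.3/0.8084 = 47.38, i.e. n > 6.883.
The smallest integer satisfying this is n = 7.

n = 7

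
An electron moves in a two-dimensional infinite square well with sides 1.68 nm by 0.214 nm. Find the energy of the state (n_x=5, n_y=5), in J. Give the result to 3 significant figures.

E = 3.34×10^-17 J

For a 2D rectangular well E = (h²/8m_e)·Σ n_i²/L_i² = (6.626×10^-34)²/(8·9.109×10^-31) · [5²/(1.68 nm)² + 5²/(0.214 nm)²].
Evaluating gives E = 3.34×10^-17 J.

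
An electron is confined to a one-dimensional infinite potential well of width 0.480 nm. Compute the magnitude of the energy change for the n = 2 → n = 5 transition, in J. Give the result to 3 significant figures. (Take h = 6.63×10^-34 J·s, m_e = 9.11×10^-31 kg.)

E_1 = h²/(8m_eL²) = 2.618×10^-19 J.
|ΔE| = |2² − 5²|·E_1 = 21·2.618×10^-19 J = 5.50×10^-18 J.

|ΔE| = 5.50×10^-18 J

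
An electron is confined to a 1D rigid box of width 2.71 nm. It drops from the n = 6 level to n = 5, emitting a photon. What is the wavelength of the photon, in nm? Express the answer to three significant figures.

E_1 = h²/(8m_eL²) = 8.204×10^-21 J, so ΔE = (6² − 5²)E_1 = 9.024×10^-20 J.
λ = hc/ΔE = (6.626×10^-34·2.998×10^8)/9.024×10^-20 = 2.20×10^-6 m = 2.20×10^3 nm.

λ = 2.20×10^3 nm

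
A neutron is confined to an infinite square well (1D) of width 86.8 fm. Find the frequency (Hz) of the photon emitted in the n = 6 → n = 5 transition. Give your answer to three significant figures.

E_1 = h²/(8m_nL²) = 4.349×10^-15 J and ΔE = (6² − 5²)E_1 = 4.784×10^-14 J.
f = ΔE/h = 4.784×10^-14/6.626×10^-34 = 7.22×10^19 Hz.

f = 7.22×10^19 Hz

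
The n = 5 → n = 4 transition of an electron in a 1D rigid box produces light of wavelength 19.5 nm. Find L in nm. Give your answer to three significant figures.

L = 0.231 nm

The photon carries ΔE = hc/λ = 6.626×10^-34·2.998×10^8/1.95×10^-8 m = 1.019×10^-17 J.
Since ΔE = (5² − 4²)E_1, E_1 = 1.132×10^-18 J, and L = h/√(8m_eE_1) = 2.31×10^-10 m = 0.231 nm.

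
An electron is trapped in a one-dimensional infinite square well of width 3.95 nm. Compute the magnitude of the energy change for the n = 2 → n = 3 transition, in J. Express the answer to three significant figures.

|ΔE| = 1.93×10^-20 J

E_1 = h²/(8m_eL²) = 3.861×10^-21 J.
|ΔE| = |2² − 3²|·E_1 = 5·3.861×10^-21 J = 1.93×10^-20 J.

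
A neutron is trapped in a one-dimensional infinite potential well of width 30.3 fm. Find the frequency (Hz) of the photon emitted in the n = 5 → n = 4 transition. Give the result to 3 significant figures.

E_1 = h²/(8m_nL²) = 3.569×10^-14 J and ΔE = (5² − 4²)E_1 = 3.212×10^-13 J.
f = ΔE/h = 3.212×10^-13/6.626×10^-34 = 4.85×10^20 Hz.

f = 4.85×10^20 Hz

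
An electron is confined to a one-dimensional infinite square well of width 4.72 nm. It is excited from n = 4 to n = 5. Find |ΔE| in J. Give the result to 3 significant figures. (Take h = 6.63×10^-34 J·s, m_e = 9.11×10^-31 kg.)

E_1 = h²/(8m_eL²) = 2.707×10^-21 J.
|ΔE| = |4² − 5²|·E_1 = 9·2.707×10^-21 J = 2.44×10^-20 J.

|ΔE| = 2.44×10^-20 J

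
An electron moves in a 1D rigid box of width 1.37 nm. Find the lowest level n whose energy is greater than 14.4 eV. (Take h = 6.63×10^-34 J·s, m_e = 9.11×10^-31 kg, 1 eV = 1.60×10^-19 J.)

E_1 = h²/(8m_eL²) = 3.213×10^-20 J = 0.2008 eV.
Need n² > 14.4/0.2008 = 71.71, i.e. n > 8.468.
The smallest integer satisfying this is n = 9.

n = 9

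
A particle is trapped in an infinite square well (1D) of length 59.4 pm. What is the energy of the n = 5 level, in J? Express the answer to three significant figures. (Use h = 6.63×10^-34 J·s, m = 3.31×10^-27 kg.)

E_5 = 1.18×10^-19 J

For an infinite well E_n = n²h²/(8mL²), so E_1 = h²/(8mL²) = (6.63×10^-34)²/(8·3.31×10^-27·(5.94×10^-11 m)²) = 4.705×10^-21 J.
Then E_5 = 5²·E_1 = 25·4.705×10^-21 J = 1.18×10^-19 J.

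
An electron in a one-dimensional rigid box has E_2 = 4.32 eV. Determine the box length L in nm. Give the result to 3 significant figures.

L = 0.590 nm

From E_n = n²h²/(8m_eL²), L = n·h/√(8m_eE_n).
E_2 = 4.32 eV = 6.921×10^-19 J, so L = 2·6.626×10^-34/√(8·9.109×10^-31·6.921×10^-19) = 5.90×10^-10 m = 0.590 nm.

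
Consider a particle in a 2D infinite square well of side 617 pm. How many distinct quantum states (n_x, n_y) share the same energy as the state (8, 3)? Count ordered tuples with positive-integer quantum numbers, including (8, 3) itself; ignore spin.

The level has n_x² + n_y² = 73. The ordered positive-integer solutions are (3, 8), (8, 3).
That gives 2 states.

degeneracy = 2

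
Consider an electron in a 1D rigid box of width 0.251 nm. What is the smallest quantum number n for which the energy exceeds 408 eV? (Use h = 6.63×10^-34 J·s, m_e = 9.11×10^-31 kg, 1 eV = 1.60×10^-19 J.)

E_1 = h²/(8m_eL²) = 9.574×10^-19 J = 5.984 eV.
Need n² > 408/5.984 = 68.18, i.e. n > 8.257.
The smallest integer satisfying this is n = 9.

n = 9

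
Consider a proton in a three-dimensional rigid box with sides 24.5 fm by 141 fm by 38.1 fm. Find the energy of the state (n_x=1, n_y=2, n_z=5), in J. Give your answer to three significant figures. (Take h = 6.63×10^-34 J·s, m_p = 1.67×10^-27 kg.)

For a 3D rectangular well E = (h²/8m_p)·Σ n_i²/L_i² = (6.63×10^-34)²/(8·1.67×10^-27) · [1²/(24.5 fm)² + 2²/(141 fm)² + 5²/(38.1 fm)²].
Evaluating gives E = 6.28×10^-13 J.

E = 6.28×10^-13 J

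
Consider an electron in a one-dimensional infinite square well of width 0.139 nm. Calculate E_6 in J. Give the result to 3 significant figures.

For an infinite well E_n = n²h²/(8m_eL²), so E_1 = h²/(8m_eL²) = (6.626×10^-34)²/(8·9.109×10^-31·(1.39×10^-10 m)²) = 3.118×10^-18 J.
Then E_6 = 6²·E_1 = 36·3.118×10^-18 J = 1.12×10^-16 J.

E_6 = 1.12×10^-16 J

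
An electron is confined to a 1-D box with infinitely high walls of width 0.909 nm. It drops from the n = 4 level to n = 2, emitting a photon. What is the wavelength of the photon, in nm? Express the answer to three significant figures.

E_1 = h²/(8m_eL²) = 7.291×10^-20 J, so ΔE = (4² − 2²)E_1 = 8.749×10^-19 J.
λ = hc/ΔE = (6.626×10^-34·2.998×10^8)/8.749×10^-19 = 2.27×10^-7 m = 227 nm.

λ = 227 nm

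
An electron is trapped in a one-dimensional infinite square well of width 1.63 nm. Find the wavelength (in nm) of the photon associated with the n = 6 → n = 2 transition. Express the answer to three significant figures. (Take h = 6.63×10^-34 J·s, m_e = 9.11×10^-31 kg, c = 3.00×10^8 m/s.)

E_1 = h²/(8m_eL²) = 2.270×10^-20 J, so ΔE = (6² − 2²)E_1 = 7.264×10^-19 J.
λ = hc/ΔE = (6.63×10^-34·3.00×10^8)/7.264×10^-19 = 2.74×10^-7 m = 274 nm.

λ = 274 nm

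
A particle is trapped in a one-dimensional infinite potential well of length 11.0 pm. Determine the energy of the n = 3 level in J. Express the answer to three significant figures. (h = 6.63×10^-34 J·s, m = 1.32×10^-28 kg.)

For an infinite well E_n = n²h²/(8mL²), so E_1 = h²/(8mL²) = (6.63×10^-34)²/(8·1.32×10^-28·(1.10×10^-11 m)²) = 3.440×10^-18 J.
Then E_3 = 3²·E_1 = 9·3.440×10^-18 J = 3.10×10^-17 J.

E_3 = 3.10×10^-17 J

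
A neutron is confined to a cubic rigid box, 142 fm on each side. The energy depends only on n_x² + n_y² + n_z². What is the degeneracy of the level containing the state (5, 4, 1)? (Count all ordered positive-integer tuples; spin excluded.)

The level has n_x² + n_y² + n_z² = 42. The ordered positive-integer solutions are (1, 4, 5), (1, 5, 4), (4, 1, 5), (4, 5, 1), (5, 1, 4), (5, 4, 1).
That gives 6 states.

degeneracy = 6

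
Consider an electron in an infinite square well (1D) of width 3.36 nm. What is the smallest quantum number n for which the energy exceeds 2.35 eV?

n = 9

E_1 = h²/(8m_eL²) = 5.337×10^-21 J = 0.03331 eV.
Need n² > 2.35/0.03331 = 70.55, i.e. n > 8.399.
The smallest integer satisfying this is n = 9.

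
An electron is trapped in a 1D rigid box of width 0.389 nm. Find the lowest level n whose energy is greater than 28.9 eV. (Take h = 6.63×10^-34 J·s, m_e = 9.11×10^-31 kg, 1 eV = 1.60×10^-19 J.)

n = 4

E_1 = h²/(8m_eL²) = 3.986×10^-19 J = 2.491 eV.
Need n² > 28.9/2.491 = 11.60, i.e. n > 3.406.
The smallest integer satisfying this is n = 4.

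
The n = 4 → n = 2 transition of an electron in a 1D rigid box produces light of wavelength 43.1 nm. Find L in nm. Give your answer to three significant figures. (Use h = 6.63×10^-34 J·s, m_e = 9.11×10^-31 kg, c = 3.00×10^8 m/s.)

L = 0.396 nm

The photon carries ΔE = hc/λ = 6.63×10^-34·3.00×10^8/4.31×10^-8 m = 4.615×10^-18 J.
Since ΔE = (4² − 2²)E_1, E_1 = 3.846×10^-19 J, and L = h/√(8m_eE_1) = 3.96×10^-10 m = 0.396 nm.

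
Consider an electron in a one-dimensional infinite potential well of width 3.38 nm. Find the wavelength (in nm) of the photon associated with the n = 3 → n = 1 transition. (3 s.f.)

E_1 = h²/(8m_eL²) = 5.274×10^-21 J, so ΔE = (3² − 1²)E_1 = 4.219×10^-20 J.
λ = hc/ΔE = (6.626×10^-34·2.998×10^8)/4.219×10^-20 = 4.71×10^-6 m = 4.71×10^3 nm.

λ = 4.71×10^3 nm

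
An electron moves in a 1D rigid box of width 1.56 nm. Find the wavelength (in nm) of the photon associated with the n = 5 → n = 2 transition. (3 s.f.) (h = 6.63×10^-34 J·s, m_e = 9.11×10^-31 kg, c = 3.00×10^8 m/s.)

λ = 382 nm

E_1 = h²/(8m_eL²) = 2.478×10^-20 J, so ΔE = (5² − 2²)E_1 = 5.204×10^-19 J.
λ = hc/ΔE = (6.63×10^-34·3.00×10^8)/5.204×10^-19 = 3.82×10^-7 m = 382 nm.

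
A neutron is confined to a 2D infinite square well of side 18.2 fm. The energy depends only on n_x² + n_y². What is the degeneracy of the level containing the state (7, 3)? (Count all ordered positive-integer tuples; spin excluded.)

The level has n_x² + n_y² = 58. The ordered positive-integer solutions are (3, 7), (7, 3).
That gives 2 states.

degeneracy = 2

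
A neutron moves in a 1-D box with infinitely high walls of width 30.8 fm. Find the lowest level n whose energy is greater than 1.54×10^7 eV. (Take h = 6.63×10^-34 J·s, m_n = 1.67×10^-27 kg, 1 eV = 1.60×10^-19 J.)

E_1 = h²/(8m_nL²) = 3.468×10^-14 J = 2.168×10^5 eV.
Need n² > 1.54×10^7/2.168×10^5 = 71.03, i.e. n > 8.428.
The smallest integer satisfying this is n = 9.

n = 9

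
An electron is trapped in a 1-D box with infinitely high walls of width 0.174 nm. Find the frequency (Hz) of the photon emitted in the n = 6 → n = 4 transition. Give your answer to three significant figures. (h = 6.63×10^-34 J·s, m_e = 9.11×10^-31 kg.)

E_1 = h²/(8m_eL²) = 1.992×10^-18 J and ΔE = (6² − 4²)E_1 = 3.984×10^-17 J.
f = ΔE/h = 3.984×10^-17/6.63×10^-34 = 6.01×10^16 Hz.

f = 6.01×10^16 Hz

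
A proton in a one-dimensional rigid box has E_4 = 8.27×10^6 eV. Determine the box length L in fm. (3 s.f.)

From E_n = n²h²/(8m_pL²), L = n·h/√(8m_pE_n).
E_4 = 8.27×10^6 eV = 1.325×10^-12 J, so L = 4·6.626×10^-34/√(8·1.673×10^-27·1.325×10^-12) = 1.99×10^-14 m = 19.9 fm.

L = 19.9 fm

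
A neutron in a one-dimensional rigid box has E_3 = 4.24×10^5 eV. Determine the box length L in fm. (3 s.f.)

From E_n = n²h²/(8m_nL²), L = n·h/√(8m_nE_n).
E_3 = 4.24×10^5 eV = 6.792×10^-14 J, so L = 3·6.626×10^-34/√(8·1.675×10^-27·6.792×10^-14) = 6.59×10^-14 m = 65.9 fm.

L = 65.9 fm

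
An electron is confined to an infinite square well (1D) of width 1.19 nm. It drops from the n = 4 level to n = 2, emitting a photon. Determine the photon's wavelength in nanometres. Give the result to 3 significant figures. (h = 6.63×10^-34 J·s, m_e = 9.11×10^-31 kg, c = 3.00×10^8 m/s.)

E_1 = h²/(8m_eL²) = 4.259×10^-20 J, so ΔE = (4² − 2²)E_1 = 5.111×10^-19 J.
λ = hc/ΔE = (6.63×10^-34·3.00×10^8)/5.111×10^-19 = 3.89×10^-7 m = 389 nm.

λ = 389 nm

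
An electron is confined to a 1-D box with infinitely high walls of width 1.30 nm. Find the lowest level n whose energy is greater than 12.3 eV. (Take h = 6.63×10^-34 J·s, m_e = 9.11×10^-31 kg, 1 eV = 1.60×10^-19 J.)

n = 8

E_1 = h²/(8m_eL²) = 3.569×10^-20 J = 0.2231 eV.
Need n² > 12.3/0.2231 = 55.13, i.e. n > 7.425.
The smallest integer satisfying this is n = 8.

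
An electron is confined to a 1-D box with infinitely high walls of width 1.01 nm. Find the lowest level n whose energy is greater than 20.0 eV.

n = 8

E_1 = h²/(8m_eL²) = 5.906×10^-20 J = 0.3687 eV.
Need n² > 20.0/0.3687 = 54.24, i.e. n > 7.365.
The smallest integer satisfying this is n = 8.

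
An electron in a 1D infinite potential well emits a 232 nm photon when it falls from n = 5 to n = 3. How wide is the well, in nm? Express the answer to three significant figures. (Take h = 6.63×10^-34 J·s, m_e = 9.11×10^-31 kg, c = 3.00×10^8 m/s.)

L = 1.06 nm

The photon carries ΔE = hc/λ = 6.63×10^-34·3.00×10^8/2.32×10^-7 m = 8.573×10^-19 J.
Since ΔE = (5² − 3²)E_1, E_1 = 5.358×10^-20 J, and L = h/√(8m_eE_1) = 1.06×10^-9 m = 1.06 nm.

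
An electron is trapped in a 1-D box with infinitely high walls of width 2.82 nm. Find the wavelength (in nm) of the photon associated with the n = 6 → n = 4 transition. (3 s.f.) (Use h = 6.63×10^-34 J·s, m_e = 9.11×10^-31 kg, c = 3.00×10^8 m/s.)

λ = 1.31×10^3 nm

E_1 = h²/(8m_eL²) = 7.584×10^-21 J, so ΔE = (6² − 4²)E_1 = 1.517×10^-19 J.
λ = hc/ΔE = (6.63×10^-34·3.00×10^8)/1.517×10^-19 = 1.31×10^-6 m = 1.31×10^3 nm.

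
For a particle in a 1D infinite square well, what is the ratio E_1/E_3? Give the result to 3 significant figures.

0.111

E_n ∝ n², so E_1/E_3 = 1²/3² = 1/9 = 0.111.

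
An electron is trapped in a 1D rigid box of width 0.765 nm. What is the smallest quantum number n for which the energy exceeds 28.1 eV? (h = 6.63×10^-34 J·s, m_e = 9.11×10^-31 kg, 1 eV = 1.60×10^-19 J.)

n = 7

E_1 = h²/(8m_eL²) = 1.031×10^-19 J = 0.6444 eV.
Need n² > 28.1/0.6444 = 43.61, i.e. n > 6.604.
The smallest integer satisfying this is n = 7.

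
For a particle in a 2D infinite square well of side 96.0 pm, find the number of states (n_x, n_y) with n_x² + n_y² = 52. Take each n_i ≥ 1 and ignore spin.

degeneracy = 2

The level has n_x² + n_y² = 52. The ordered positive-integer solutions are (4, 6), (6, 4).
That gives 2 states.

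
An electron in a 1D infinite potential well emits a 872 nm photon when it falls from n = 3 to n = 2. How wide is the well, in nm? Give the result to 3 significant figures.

The photon carries ΔE = hc/λ = 6.626×10^-34·2.998×10^8/8.72×10^-7 m = 2.278×10^-19 J.
Since ΔE = (3² − 2²)E_1, E_1 = 4.556×10^-20 J, and L = h/√(8m_eE_1) = 1.15×10^-9 m = 1.15 nm.

L = 1.15 nm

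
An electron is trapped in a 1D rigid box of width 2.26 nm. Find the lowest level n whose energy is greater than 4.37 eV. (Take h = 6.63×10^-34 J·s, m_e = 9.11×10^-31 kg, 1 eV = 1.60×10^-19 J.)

E_1 = h²/(8m_eL²) = 1.181×10^-20 J = 0.07381 eV.
Need n² > 4.37/0.07381 = 59.21, i.e. n > 7.695.
The smallest integer satisfying this is n = 8.

n = 8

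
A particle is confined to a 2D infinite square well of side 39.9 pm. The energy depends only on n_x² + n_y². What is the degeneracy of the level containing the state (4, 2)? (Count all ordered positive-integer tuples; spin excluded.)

degeneracy = 2

The level has n_x² + n_y² = 20. The ordered positive-integer solutions are (2, 4), (4, 2).
That gives 2 states.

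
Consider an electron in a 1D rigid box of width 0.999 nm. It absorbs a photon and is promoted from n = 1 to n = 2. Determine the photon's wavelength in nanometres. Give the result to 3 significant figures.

E_1 = h²/(8m_eL²) = 6.037×10^-20 J, so ΔE = (2² − 1²)E_1 = 1.811×10^-19 J.
λ = hc/ΔE = (6.626×10^-34·2.998×10^8)/1.811×10^-19 = 1.10×10^-6 m = 1.10×10^3 nm.

λ = 1.10×10^3 nm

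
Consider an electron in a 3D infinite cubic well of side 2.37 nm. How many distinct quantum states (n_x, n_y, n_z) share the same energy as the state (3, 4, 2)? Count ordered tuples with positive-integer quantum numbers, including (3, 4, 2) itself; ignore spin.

degeneracy = 6

The level has n_x² + n_y² + n_z² = 29. The ordered positive-integer solutions are (2, 3, 4), (2, 4, 3), (3, 2, 4), (3, 4, 2), (4, 2, 3), (4, 3, 2).
That gives 6 states.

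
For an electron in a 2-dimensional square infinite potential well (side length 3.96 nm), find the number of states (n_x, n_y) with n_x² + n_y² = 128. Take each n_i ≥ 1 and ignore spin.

The level has n_x² + n_y² = 128. The ordered positive-integer solutions are (8, 8).
That gives 1 state.

degeneracy = 1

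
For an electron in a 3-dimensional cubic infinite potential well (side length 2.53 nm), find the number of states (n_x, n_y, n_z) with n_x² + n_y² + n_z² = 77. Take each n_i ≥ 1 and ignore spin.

The level has n_x² + n_y² + n_z² = 77. The ordered positive-integer solutions are (2, 3, 8), (2, 8, 3), (3, 2, 8), (3, 8, 2), (4, 5, 6), (4, 6, 5), (5, 4, 6), (5, 6, 4), (6, 4, 5), (6, 5, 4), (8, 2, 3), (8, 3, 2).
That gives 12 states.

degeneracy = 12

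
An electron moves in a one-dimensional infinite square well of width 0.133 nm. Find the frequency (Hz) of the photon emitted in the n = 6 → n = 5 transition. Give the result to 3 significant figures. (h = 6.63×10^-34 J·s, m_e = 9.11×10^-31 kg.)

E_1 = h²/(8m_eL²) = 3.410×10^-18 J and ΔE = (6² − 5²)E_1 = 3.751×10^-17 J.
f = ΔE/h = 3.751×10^-17/6.63×10^-34 = 5.66×10^16 Hz.

f = 5.66×10^16 Hz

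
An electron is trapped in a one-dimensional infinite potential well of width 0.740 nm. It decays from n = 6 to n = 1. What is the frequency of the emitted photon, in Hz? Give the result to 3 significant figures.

f = 5.81×10^15 Hz

E_1 = h²/(8m_eL²) = 1.100×10^-19 J and ΔE = (6² − 1²)E_1 = 3.850×10^-18 J.
f = ΔE/h = 3.850×10^-18/6.626×10^-34 = 5.81×10^15 Hz.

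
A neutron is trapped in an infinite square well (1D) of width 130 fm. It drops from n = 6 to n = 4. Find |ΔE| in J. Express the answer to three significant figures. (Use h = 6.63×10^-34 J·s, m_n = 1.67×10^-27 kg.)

|ΔE| = 3.89×10^-14 J

E_1 = h²/(8m_nL²) = 1.947×10^-15 J.
|ΔE| = |6² − 4²|·E_1 = 20·1.947×10^-15 J = 3.89×10^-14 J.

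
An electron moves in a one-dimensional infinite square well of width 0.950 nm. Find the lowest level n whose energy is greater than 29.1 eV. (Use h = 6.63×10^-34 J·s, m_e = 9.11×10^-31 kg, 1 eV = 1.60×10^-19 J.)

E_1 = h²/(8m_eL²) = 6.683×10^-20 J = 0.4177 eV.
Need n² > 29.1/0.4177 = 69.67, i.e. n > 8.347.
The smallest integer satisfying this is n = 9.

n = 9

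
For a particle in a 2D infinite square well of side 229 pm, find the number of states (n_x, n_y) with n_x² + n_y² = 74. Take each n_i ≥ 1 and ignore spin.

degeneracy = 2

The level has n_x² + n_y² = 74. The ordered positive-integer solutions are (5, 7), (7, 5).
That gives 2 states.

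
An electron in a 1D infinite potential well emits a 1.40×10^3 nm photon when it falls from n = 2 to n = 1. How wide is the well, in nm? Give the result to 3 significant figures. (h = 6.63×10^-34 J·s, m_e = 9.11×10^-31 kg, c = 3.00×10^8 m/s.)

The photon carries ΔE = hc/λ = 6.63×10^-34·3.00×10^8/1.40×10^-6 m = 1.421×10^-19 J.
Since ΔE = (2² − 1²)E_1, E_1 = 4.737×10^-20 J, and L = h/√(8m_eE_1) = 1.13×10^-9 m = 1.13 nm.

L = 1.13 nm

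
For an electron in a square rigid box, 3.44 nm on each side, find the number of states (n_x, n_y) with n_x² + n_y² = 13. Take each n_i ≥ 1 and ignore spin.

The level has n_x² + n_y² = 13. The ordered positive-integer solutions are (2, 3), (3, 2).
That gives 2 states.

degeneracy = 2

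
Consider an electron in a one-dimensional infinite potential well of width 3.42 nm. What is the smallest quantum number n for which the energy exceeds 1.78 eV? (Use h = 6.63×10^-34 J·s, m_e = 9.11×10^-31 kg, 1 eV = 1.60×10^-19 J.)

E_1 = h²/(8m_eL²) = 5.157×10^-21 J = 0.03223 eV.
Need n² > 1.78/0.03223 = 55.23, i.e. n > 7.432.
The smallest integer satisfying this is n = 8.

n = 8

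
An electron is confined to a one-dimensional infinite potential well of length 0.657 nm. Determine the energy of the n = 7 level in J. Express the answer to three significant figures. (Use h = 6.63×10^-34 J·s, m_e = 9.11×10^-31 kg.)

E_7 = 6.85×10^-18 J

For an infinite well E_n = n²h²/(8m_eL²), so E_1 = h²/(8m_eL²) = (6.63×10^-34)²/(8·9.11×10^-31·(6.57×10^-10 m)²) = 1.397×10^-19 J.
Then E_7 = 7²·E_1 = 49·1.397×10^-19 J = 6.85×10^-18 J.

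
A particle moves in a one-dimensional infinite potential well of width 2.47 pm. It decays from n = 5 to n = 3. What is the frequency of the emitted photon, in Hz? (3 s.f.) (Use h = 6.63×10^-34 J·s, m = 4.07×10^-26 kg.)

E_1 = h²/(8mL²) = 2.213×10^-19 J and ΔE = (5² − 3²)E_1 = 3.541×10^-18 J.
f = ΔE/h = 3.541×10^-18/6.63×10^-34 = 5.34×10^15 Hz.

f = 5.34×10^15 Hz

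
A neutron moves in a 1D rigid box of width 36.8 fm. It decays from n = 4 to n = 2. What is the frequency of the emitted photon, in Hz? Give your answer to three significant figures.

E_1 = h²/(8m_nL²) = 2.419×10^-14 J and ΔE = (4² − 2²)E_1 = 2.903×10^-13 J.
f = ΔE/h = 2.903×10^-13/6.626×10^-34 = 4.38×10^20 Hz.

f = 4.38×10^20 Hz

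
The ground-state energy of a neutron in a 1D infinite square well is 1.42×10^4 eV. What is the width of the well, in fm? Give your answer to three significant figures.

L = 120 fm

From E_n = n²h²/(8m_nL²), L = n·h/√(8m_nE_n).
E_1 = 1.42×10^4 eV = 2.275×10^-15 J, so L = 1·6.626×10^-34/√(8·1.675×10^-27·2.275×10^-15) = 1.20×10^-13 m = 120 fm.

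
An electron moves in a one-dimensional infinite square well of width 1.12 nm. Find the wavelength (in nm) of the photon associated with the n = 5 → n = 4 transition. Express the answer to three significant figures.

E_1 = h²/(8m_eL²) = 4.803×10^-20 J, so ΔE = (5² − 4²)E_1 = 4.323×10^-19 J.
λ = hc/ΔE = (6.626×10^-34·2.998×10^8)/4.323×10^-19 = 4.60×10^-7 m = 460 nm.

λ = 460 nm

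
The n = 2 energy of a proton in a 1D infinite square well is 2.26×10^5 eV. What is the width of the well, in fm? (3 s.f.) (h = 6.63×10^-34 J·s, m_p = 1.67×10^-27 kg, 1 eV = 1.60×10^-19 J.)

L = 60.3 fm

From E_n = n²h²/(8m_pL²), L = n·h/√(8m_pE_n).
E_2 = 2.26×10^5 eV = 3.616×10^-14 J, so L = 2·6.63×10^-34/√(8·1.67×10^-27·3.616×10^-14) = 6.03×10^-14 m = 60.3 fm.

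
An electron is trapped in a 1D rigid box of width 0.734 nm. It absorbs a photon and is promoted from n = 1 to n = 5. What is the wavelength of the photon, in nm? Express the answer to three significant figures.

λ = 74.0 nm

E_1 = h²/(8m_eL²) = 1.118×10^-19 J, so ΔE = (5² − 1²)E_1 = 2.683×10^-18 J.
λ = hc/ΔE = (6.626×10^-34·2.998×10^8)/2.683×10^-18 = 7.40×10^-8 m = 74.0 nm.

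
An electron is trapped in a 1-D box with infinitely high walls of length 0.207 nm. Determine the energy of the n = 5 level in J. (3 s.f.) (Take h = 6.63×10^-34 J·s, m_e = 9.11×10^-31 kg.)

For an infinite well E_n = n²h²/(8m_eL²), so E_1 = h²/(8m_eL²) = (6.63×10^-34)²/(8·9.11×10^-31·(2.07×10^-10 m)²) = 1.408×10^-18 J.
Then E_5 = 5²·E_1 = 25·1.408×10^-18 J = 3.52×10^-17 J.

E_5 = 3.52×10^-17 J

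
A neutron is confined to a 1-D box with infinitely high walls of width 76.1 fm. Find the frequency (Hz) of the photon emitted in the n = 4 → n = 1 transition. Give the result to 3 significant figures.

E_1 = h²/(8m_nL²) = 5.658×10^-15 J and ΔE = (4² − 1²)E_1 = 8.487×10^-14 J.
f = ΔE/h = 8.487×10^-14/6.626×10^-34 = 1.28×10^20 Hz.

f = 1.28×10^20 Hz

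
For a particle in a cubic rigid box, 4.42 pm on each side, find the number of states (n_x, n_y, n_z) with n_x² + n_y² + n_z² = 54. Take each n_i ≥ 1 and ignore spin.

The level has n_x² + n_y² + n_z² = 54. The ordered positive-integer solutions are (1, 2, 7), (1, 7, 2), (2, 1, 7), (2, 5, 5), (2, 7, 1), (3, 3, 6), (3, 6, 3), (5, 2, 5), (5, 5, 2), (6, 3, 3), (7, 1, 2), (7, 2, 1).
That gives 12 states.

degeneracy = 12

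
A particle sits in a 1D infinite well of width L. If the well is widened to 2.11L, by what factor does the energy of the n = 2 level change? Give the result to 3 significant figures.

0.225

E_n ∝ 1/L², so the energy scales by 1/2.11² = 0.225.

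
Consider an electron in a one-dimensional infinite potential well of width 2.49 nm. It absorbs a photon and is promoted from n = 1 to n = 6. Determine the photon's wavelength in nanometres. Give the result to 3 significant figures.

E_1 = h²/(8m_eL²) = 9.717×10^-21 J, so ΔE = (6² − 1²)E_1 = 3.401×10^-19 J.
λ = hc/ΔE = (6.626×10^-34·2.998×10^8)/3.401×10^-19 = 5.84×10^-7 m = 584 nm.

λ = 584 nm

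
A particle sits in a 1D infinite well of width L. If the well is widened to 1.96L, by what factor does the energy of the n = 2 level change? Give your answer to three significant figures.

E_n ∝ 1/L², so the energy scales by 1/1.96² = 0.260.

0.260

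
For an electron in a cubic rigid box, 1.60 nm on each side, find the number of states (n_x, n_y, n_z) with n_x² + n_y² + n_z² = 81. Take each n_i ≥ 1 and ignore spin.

degeneracy = 12

The level has n_x² + n_y² + n_z² = 81. The ordered positive-integer solutions are (1, 4, 8), (1, 8, 4), (3, 6, 6), (4, 1, 8), (4, 4, 7), (4, 7, 4), (4, 8, 1), (6, 3, 6), (6, 6, 3), (7, 4, 4), (8, 1, 4), (8, 4, 1).
That gives 12 states.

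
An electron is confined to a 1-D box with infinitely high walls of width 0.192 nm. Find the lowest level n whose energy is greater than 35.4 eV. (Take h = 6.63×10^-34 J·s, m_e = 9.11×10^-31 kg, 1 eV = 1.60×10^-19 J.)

E_1 = h²/(8m_eL²) = 1.636×10^-18 J = 10.23 eV.
Need n² > 35.4/10.23 = 3.460, i.e. n > 1.860.
The smallest integer satisfying this is n = 2.

n = 2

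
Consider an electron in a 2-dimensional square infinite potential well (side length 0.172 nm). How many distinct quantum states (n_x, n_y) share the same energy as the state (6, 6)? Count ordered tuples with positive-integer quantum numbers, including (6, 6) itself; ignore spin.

The level has n_x² + n_y² = 72. The ordered positive-integer solutions are (6, 6).
That gives 1 state.

degeneracy = 1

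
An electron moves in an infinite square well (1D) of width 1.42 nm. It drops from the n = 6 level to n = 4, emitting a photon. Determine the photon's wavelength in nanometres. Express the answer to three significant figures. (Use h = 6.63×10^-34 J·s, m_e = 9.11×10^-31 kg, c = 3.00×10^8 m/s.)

E_1 = h²/(8m_eL²) = 2.991×10^-20 J, so ΔE = (6² − 4²)E_1 = 5.982×10^-19 J.
λ = hc/ΔE = (6.63×10^-34·3.00×10^8)/5.982×10^-19 = 3.32×10^-7 m = 332 nm.

λ = 332 nm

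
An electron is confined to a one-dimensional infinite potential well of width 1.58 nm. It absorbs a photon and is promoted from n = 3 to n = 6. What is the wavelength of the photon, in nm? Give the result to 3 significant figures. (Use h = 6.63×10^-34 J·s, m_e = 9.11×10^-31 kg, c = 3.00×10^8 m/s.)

E_1 = h²/(8m_eL²) = 2.416×10^-20 J, so ΔE = (6² − 3²)E_1 = 6.523×10^-19 J.
λ = hc/ΔE = (6.63×10^-34·3.00×10^8)/6.523×10^-19 = 3.05×10^-7 m = 305 nm.

λ = 305 nm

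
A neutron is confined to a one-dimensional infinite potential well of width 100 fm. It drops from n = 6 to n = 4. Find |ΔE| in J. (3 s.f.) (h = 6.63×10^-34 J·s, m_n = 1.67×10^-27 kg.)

|ΔE| = 6.58×10^-14 J

E_1 = h²/(8m_nL²) = 3.290×10^-15 J.
|ΔE| = |6² − 4²|·E_1 = 20·3.290×10^-15 J = 6.58×10^-14 J.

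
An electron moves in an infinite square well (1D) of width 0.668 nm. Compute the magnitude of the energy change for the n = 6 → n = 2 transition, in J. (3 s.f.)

E_1 = h²/(8m_eL²) = 1.350×10^-19 J.
|ΔE| = |6² − 2²|·E_1 = 32·1.350×10^-19 J = 4.32×10^-18 J.

|ΔE| = 4.32×10^-18 J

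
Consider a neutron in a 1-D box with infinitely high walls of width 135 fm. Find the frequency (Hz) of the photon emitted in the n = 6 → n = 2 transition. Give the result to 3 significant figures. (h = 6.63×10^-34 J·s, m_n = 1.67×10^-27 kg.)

E_1 = h²/(8m_nL²) = 1.805×10^-15 J and ΔE = (6² − 2²)E_1 = 5.776×10^-14 J.
f = ΔE/h = 5.776×10^-14/6.63×10^-34 = 8.71×10^19 Hz.

f = 8.71×10^19 Hz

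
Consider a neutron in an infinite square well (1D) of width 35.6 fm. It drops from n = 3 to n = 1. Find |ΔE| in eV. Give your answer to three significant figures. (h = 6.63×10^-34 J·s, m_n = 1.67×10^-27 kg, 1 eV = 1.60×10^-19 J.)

|ΔE| = 1.30×10^6 eV

E_1 = h²/(8m_nL²) = 2.596×10^-14 J.
|ΔE| = |3² − 1²|·E_1 = 8·2.596×10^-14 J = 2.077×10^-13 J = 1.30×10^6 eV.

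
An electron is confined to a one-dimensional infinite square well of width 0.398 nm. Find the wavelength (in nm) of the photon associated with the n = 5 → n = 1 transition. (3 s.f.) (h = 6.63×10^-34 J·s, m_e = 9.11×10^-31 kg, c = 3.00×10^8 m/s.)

λ = 21.8 nm

E_1 = h²/(8m_eL²) = 3.808×10^-19 J, so ΔE = (5² − 1²)E_1 = 9.139×10^-18 J.
λ = hc/ΔE = (6.63×10^-34·3.00×10^8)/9.139×10^-18 = 2.18×10^-8 m = 21.8 nm.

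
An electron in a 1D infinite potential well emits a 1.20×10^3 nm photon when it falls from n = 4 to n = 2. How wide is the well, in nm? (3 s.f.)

The photon carries ΔE = hc/λ = 6.626×10^-34·2.998×10^8/1.20×10^-6 m = 1.655×10^-19 J.
Since ΔE = (4² − 2²)E_1, E_1 = 1.379×10^-20 J, and L = h/√(8m_eE_1) = 2.09×10^-9 m = 2.09 nm.

L = 2.09 nm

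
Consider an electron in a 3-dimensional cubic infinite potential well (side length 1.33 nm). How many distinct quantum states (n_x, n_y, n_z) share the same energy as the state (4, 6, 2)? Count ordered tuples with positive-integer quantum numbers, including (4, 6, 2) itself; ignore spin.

The level has n_x² + n_y² + n_z² = 56. The ordered positive-integer solutions are (2, 4, 6), (2, 6, 4), (4, 2, 6), (4, 6, 2), (6, 2, 4), (6, 4, 2).
That gives 6 states.

degeneracy = 6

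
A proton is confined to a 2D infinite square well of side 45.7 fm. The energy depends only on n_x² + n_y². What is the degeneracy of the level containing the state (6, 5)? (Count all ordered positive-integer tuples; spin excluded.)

degeneracy = 2

The level has n_x² + n_y² = 61. The ordered positive-integer solutions are (5, 6), (6, 5).
That gives 2 states.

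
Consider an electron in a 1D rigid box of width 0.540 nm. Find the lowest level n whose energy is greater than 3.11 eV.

n = 2

E_1 = h²/(8m_eL²) = 2.066×10^-19 J = 1.290 eV.
Need n² > 3.11/1.290 = 2.411, i.e. n > 1.553.
The smallest integer satisfying this is n = 2.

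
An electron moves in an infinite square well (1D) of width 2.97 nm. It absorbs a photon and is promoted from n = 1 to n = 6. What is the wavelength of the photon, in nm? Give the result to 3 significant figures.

E_1 = h²/(8m_eL²) = 6.830×10^-21 J, so ΔE = (6² − 1²)E_1 = 2.390×10^-19 J.
λ = hc/ΔE = (6.626×10^-34·2.998×10^8)/2.390×10^-19 = 8.31×10^-7 m = 831 nm.

λ = 831 nm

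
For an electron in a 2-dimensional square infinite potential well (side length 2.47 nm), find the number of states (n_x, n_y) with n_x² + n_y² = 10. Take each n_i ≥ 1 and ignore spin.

The level has n_x² + n_y² = 10. The ordered positive-integer solutions are (1, 3), (3, 1).
That gives 2 states.

degeneracy = 2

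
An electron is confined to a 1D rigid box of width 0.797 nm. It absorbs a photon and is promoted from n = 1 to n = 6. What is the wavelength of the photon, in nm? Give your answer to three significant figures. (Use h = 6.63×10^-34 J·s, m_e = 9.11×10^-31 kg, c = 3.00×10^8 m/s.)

E_1 = h²/(8m_eL²) = 9.495×10^-20 J, so ΔE = (6² − 1²)E_1 = 3.323×10^-18 J.
λ = hc/ΔE = (6.63×10^-34·3.00×10^8)/3.323×10^-18 = 5.99×10^-8 m = 59.9 nm.

λ = 59.9 nm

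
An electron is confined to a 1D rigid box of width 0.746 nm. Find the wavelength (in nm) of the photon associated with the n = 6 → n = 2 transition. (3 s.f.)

E_1 = h²/(8m_eL²) = 1.083×10^-19 J, so ΔE = (6² − 2²)E_1 = 3.466×10^-18 J.
λ = hc/ΔE = (6.626×10^-34·2.998×10^8)/3.466×10^-18 = 5.73×10^-8 m = 57.3 nm.

λ = 57.3 nm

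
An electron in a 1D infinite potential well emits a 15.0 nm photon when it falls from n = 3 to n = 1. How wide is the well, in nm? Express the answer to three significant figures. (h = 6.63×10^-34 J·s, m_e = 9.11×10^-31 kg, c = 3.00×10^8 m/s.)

The photon carries ΔE = hc/λ = 6.63×10^-34·3.00×10^8/1.50×10^-8 m = 1.326×10^-17 J.
Since ΔE = (3² − 1²)E_1, E_1 = 1.658×10^-18 J, and L = h/√(8m_eE_1) = 1.91×10^-10 m = 0.191 nm.

L = 0.191 nm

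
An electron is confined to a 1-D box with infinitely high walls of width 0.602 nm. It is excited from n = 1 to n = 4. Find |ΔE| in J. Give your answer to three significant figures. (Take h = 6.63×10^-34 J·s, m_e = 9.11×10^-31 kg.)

E_1 = h²/(8m_eL²) = 1.664×10^-19 J.
|ΔE| = |1² − 4²|·E_1 = 15·1.664×10^-19 J = 2.50×10^-18 J.

|ΔE| = 2.50×10^-18 J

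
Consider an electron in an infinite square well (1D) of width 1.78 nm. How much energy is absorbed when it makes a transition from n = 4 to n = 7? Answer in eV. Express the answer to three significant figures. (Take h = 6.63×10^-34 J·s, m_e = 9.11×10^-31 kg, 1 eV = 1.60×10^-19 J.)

E_1 = h²/(8m_eL²) = 1.904×10^-20 J.
|ΔE| = |4² − 7²|·E_1 = 33·1.904×10^-20 J = 6.283×10^-19 J = 3.93 eV.

|ΔE| = 3.93 eV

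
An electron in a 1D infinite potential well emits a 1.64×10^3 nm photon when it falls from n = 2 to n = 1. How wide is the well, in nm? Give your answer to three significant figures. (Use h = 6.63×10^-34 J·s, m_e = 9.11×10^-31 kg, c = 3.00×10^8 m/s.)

The photon carries ΔE = hc/λ = 6.63×10^-34·3.00×10^8/1.64×10^-6 m = 1.213×10^-19 J.
Since ΔE = (2² − 1²)E_1, E_1 = 4.043×10^-20 J, and L = h/√(8m_eE_1) = 1.22×10^-9 m = 1.22 nm.

L = 1.22 nm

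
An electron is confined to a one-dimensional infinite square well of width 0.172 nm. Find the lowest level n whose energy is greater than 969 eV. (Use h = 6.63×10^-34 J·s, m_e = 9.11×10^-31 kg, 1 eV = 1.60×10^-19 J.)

n = 9

E_1 = h²/(8m_eL²) = 2.039×10^-18 J = 12.74 eV.
Need n² > 969/12.74 = 76.06, i.e. n > 8.721.
The smallest integer satisfying this is n = 9.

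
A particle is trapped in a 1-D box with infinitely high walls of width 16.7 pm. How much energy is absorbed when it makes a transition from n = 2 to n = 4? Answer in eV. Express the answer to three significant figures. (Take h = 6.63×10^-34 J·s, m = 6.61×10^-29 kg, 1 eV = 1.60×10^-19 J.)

E_1 = h²/(8mL²) = 2.981×10^-18 J.
|ΔE| = |2² − 4²|·E_1 = 12·2.981×10^-18 J = 3.577×10^-17 J = 224 eV.

|ΔE| = 224 eV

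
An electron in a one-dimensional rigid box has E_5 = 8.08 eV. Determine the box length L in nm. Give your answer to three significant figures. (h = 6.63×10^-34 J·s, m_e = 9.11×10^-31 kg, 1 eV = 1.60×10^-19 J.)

From E_n = n²h²/(8m_eL²), L = n·h/√(8m_eE_n).
E_5 = 8.08 eV = 1.293×10^-18 J, so L = 5·6.63×10^-34/√(8·9.11×10^-31·1.293×10^-18) = 1.08×10^-9 m = 1.08 nm.

L = 1.08 nm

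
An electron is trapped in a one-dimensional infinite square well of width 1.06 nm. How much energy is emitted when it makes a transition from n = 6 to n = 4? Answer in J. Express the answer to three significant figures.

|ΔE| = 1.07×10^-18 J

E_1 = h²/(8m_eL²) = 5.362×10^-20 J.
|ΔE| = |6² − 4²|·E_1 = 20·5.362×10^-20 J = 1.07×10^-18 J.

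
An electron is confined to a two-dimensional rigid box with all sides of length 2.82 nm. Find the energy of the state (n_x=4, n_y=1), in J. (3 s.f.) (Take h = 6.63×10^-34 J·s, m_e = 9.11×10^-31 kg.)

E = 1.29×10^-19 J

For a 2D rectangular well E = (h²/8m_e)·Σ n_i²/L_i² = (6.63×10^-34)²/(8·9.11×10^-31) · [4²/(2.82 nm)² + 1²/(2.82 nm)²].
Evaluating gives E = 1.29×10^-19 J.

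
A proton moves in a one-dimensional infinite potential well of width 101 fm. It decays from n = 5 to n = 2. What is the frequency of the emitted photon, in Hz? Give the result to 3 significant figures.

f = 1.02×10^20 Hz

E_1 = h²/(8m_pL²) = 3.216×10^-15 J and ΔE = (5² − 2²)E_1 = 6.754×10^-14 J.
f = ΔE/h = 6.754×10^-14/6.626×10^-34 = 1.02×10^20 Hz.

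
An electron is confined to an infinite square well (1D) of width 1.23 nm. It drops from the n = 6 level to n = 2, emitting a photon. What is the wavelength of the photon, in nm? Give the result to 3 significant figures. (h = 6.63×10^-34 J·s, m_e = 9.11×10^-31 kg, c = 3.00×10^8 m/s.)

λ = 156 nm

E_1 = h²/(8m_eL²) = 3.987×10^-20 J, so ΔE = (6² − 2²)E_1 = 1.276×10^-18 J.
λ = hc/ΔE = (6.63×10^-34·3.00×10^8)/1.276×10^-18 = 1.56×10^-7 m = 156 nm.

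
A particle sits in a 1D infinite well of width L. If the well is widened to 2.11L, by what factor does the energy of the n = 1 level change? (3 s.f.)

0.225

E_n ∝ 1/L², so the energy scales by 1/2.11² = 0.225.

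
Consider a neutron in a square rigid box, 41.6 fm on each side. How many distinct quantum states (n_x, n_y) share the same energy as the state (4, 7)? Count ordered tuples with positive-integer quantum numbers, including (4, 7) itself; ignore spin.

degeneracy = 4

The level has n_x² + n_y² = 65. The ordered positive-integer solutions are (1, 8), (4, 7), (7, 4), (8, 1).
That gives 4 states.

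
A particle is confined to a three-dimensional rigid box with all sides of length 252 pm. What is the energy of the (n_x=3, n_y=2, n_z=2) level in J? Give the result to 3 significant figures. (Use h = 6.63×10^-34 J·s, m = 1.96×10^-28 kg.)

E = 7.50×10^-20 J

For a 3D rectangular well E = (h²/8m)·Σ n_i²/L_i² = (6.63×10^-34)²/(8·1.96×10^-28) · [3²/(252 pm)² + 2²/(252 pm)² + 2²/(252 pm)²].
Evaluating gives E = 7.50×10^-20 J.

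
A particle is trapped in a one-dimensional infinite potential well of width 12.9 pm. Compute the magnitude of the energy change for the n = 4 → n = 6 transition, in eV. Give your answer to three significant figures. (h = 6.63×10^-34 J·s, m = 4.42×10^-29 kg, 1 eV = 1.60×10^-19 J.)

|ΔE| = 934 eV

E_1 = h²/(8mL²) = 7.470×10^-18 J.
|ΔE| = |4² − 6²|·E_1 = 20·7.470×10^-18 J = 1.494×10^-16 J = 934 eV.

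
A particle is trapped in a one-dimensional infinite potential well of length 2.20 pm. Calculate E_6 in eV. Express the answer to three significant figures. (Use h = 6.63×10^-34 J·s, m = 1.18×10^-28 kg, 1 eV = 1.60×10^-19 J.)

For an infinite well E_n = n²h²/(8mL²), so E_1 = h²/(8mL²) = (6.63×10^-34)²/(8·1.18×10^-28·(2.20×10^-12 m)²) = 9.621×10^-17 J.
Then E_6 = 6²·E_1 = 36·9.621×10^-17 J = 3.464×10^-15 J.
Converting, E_6 = 3.464×10^-15 J / (1.60×10^-19 J/eV) = 2.16×10^4 eV.

E_6 = 2.16×10^4 eV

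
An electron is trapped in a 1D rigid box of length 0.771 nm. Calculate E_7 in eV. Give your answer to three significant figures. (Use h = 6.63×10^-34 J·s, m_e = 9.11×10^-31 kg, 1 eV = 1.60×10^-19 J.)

For an infinite well E_n = n²h²/(8m_eL²), so E_1 = h²/(8m_eL²) = (6.63×10^-34)²/(8·9.11×10^-31·(7.71×10^-10 m)²) = 1.015×10^-19 J.
Then E_7 = 7²·E_1 = 49·1.015×10^-19 J = 4.973×10^-18 J.
Converting, E_7 = 4.973×10^-18 J / (1.60×10^-19 J/eV) = 31.1 eV.

E_7 = 31.1 eV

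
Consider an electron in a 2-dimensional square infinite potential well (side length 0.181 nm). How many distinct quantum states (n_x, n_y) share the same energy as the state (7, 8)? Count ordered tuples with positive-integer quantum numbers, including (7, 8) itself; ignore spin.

The level has n_x² + n_y² = 113. The ordered positive-integer solutions are (7, 8), (8, 7).
That gives 2 states.

degeneracy = 2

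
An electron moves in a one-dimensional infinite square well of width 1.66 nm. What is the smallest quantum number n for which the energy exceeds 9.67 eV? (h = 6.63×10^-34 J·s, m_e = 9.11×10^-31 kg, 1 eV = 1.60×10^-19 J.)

E_1 = h²/(8m_eL²) = 2.189×10^-20 J = 0.1368 eV.
Need n² > 9.67/0.1368 = 70.69, i.e. n > 8.408.
The smallest integer satisfying this is n = 9.

n = 9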